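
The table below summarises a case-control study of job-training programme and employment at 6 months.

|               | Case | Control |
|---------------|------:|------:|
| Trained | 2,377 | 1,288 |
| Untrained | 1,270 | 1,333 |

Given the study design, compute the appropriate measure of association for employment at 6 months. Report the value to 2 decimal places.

1.94

Cells: a = 2377, b = 1288, c = 1270, d = 1333.
This is a case-control study: participants were sampled on outcome status, so risks in the source population cannot be estimated directly — relative risk is not valid here. The odds ratio is the appropriate measure.
OR = (a·d)/(b·c) = (2377 × 1333) / (1288 × 1270) = 3168541 / 1635760 = 1.93705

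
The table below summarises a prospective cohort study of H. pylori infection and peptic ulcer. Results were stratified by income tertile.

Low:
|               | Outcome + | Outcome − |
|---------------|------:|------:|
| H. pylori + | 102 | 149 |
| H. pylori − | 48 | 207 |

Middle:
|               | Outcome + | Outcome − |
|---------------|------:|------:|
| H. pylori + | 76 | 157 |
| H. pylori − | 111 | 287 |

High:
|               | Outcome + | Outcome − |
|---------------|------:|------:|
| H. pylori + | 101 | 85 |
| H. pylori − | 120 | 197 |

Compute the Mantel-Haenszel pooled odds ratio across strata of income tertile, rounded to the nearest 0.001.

OR_MH = Σ(aᵢdᵢ/nᵢ) / Σ(bᵢcᵢ/nᵢ), where nᵢ is the stratum total.
Stratum 1 (Low): n = 506; a·d/n = 102·207/506 = 41.7273; b·c/n = 149·48/506 = 14.1344
Stratum 2 (Middle): n = 631; a·d/n = 76·287/631 = 34.5674; b·c/n = 157·111/631 = 27.6181
Stratum 3 (High): n = 503; a·d/n = 101·197/503 = 39.5567; b·c/n = 85·120/503 = 20.2783
OR_MH = (41.7273 + 34.5674 + 39.5567) / (14.1344 + 27.6181 + 20.2783) = 115.8513 / 62.0308 = 1.86764

1.868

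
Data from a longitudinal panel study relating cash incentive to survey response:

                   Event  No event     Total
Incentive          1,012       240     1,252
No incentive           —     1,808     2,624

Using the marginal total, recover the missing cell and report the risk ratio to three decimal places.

2.599

The missing cell is in the unexposed row: 2624 − 1808 = 816.
So a = 1012, b = 240, c = 816, d = 1808.
RR = [a/(a+b)] / [c/(c+d)] = (1012/1252) / (816/2624) = 0.80831/0.31098 = 2.59926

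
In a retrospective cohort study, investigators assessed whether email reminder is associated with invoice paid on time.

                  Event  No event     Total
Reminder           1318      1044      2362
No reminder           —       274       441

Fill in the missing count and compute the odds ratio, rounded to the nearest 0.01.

2.07

The missing cell is in the unexposed row: 441 − 274 = 167.
So a = 1318, b = 1044, c = 167, d = 274.
OR = (a·d)/(b·c) = (1318 × 274) / (1044 × 167) = 361132 / 174348 = 2.07133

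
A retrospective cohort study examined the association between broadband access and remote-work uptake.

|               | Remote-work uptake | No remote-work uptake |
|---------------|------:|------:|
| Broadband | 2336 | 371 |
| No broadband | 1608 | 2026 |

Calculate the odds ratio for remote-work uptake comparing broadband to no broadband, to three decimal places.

7.933

Cells: a = 2336, b = 371, c = 1608, d = 2026.
OR = (a·d)/(b·c) = (2336 × 2026) / (371 × 1608) = 4732736 / 596568 = 7.93327
The odds of remote-work uptake are about 7.93 times as high in the broadband group.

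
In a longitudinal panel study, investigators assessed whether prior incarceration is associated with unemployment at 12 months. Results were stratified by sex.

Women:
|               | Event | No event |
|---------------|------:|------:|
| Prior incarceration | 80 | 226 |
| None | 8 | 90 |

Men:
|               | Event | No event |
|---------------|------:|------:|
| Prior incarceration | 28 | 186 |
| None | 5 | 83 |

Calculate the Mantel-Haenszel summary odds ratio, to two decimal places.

OR_MH = Σ(aᵢdᵢ/nᵢ) / Σ(bᵢcᵢ/nᵢ), where nᵢ is the stratum total.
Stratum 1 (Women): n = 404; a·d/n = 80·90/404 = 17.8218; b·c/n = 226·8/404 = 4.4752
Stratum 2 (Men): n = 302; a·d/n = 28·83/302 = 7.6954; b·c/n = 186·5/302 = 3.0795
OR_MH = (17.8218 + 7.6954) / (4.4752 + 3.0795) = 25.5171 / 7.5547 = 3.37764

3.38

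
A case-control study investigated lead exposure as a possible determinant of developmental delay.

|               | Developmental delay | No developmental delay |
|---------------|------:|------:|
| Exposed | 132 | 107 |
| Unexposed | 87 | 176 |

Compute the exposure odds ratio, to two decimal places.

Cells: a = 132, b = 107, c = 87, d = 176.
OR = (a·d)/(b·c) = (132 × 176) / (107 × 87) = 23232 / 9309 = 2.49565
The odds of developmental delay are about 2.50 times as high in the exposed group.

2.50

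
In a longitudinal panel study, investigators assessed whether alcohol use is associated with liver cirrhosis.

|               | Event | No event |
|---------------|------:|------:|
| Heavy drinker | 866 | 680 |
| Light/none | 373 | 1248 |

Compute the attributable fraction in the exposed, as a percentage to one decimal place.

Cells: a = 866, b = 680, c = 373, d = 1248.
Risk in exposed = 866/1546 = 0.56016; risk in unexposed = 373/1621 = 0.23010.
RR = 0.56016/0.23010 = 2.43435
AR% = (RR − 1)/RR × 100 = (2.43435 − 1)/2.43435 × 100 = 58.9212%

58.9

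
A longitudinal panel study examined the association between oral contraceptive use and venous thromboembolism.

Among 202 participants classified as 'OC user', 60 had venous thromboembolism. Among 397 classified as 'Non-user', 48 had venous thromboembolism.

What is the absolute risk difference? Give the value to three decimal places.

From the description: a = 60, b = 142, c = 48, d = 349.
Risk in exposed = 60/202 = 0.297030; risk in unexposed = 48/397 = 0.120907.
Risk difference = 0.297030 − 0.120907 = 0.176123

0.176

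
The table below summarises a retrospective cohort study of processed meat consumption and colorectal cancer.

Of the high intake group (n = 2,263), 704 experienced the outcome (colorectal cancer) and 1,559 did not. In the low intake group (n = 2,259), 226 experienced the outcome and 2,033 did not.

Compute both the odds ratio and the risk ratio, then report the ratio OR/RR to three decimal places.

From the description: a = 704, b = 1559, c = 226, d = 2033.
OR = (704·2033)/(1559·226) = 1431232/352334 = 4.06215
Risk in exposed = 704/2263 = 0.31109; risk in unexposed = 226/2259 = 0.10004; RR = 3.10954
OR/RR = 4.06215 / 3.10954 = 1.30635
The outcome is not rare, so the OR lies further from 1 than the RR.

1.306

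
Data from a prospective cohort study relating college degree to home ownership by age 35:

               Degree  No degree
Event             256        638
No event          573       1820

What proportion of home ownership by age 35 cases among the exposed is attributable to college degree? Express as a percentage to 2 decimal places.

Reading the table with exposure as columns: a = 256 (Degree, case), b = 573 (Degree, non-case), c = 638 (No degree, case), d = 1820.
Risk in exposed = 256/829 = 0.30881; risk in unexposed = 638/2458 = 0.25956.
RR = 0.30881/0.25956 = 1.18973
AR% = (RR − 1)/RR × 100 = (1.18973 − 1)/1.18973 × 100 = 15.9470%

15.95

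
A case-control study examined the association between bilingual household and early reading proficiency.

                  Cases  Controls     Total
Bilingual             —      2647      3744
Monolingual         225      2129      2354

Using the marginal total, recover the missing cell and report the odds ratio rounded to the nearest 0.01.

The missing cell is in the exposed row: 3744 − 2647 = 1097.
So a = 1097, b = 2647, c = 225, d = 2129.
OR = (a·d)/(b·c) = (1097 × 2129) / (2647 × 225) = 2335513 / 595575 = 3.92144

3.92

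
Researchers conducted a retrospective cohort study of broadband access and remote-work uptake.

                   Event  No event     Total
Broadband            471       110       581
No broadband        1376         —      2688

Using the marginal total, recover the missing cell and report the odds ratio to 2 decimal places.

The missing cell is in the unexposed row: 2688 − 1376 = 1312.
So a = 471, b = 110, c = 1376, d = 1312.
OR = (a·d)/(b·c) = (471 × 1312) / (110 × 1376) = 617952 / 151360 = 4.08266

4.08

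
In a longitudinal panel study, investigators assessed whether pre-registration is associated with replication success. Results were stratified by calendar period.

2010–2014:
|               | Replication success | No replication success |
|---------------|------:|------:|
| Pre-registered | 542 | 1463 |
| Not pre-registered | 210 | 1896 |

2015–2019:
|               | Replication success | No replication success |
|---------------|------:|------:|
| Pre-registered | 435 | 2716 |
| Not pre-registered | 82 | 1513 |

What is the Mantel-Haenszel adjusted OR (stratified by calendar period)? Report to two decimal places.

OR_MH = Σ(aᵢdᵢ/nᵢ) / Σ(bᵢcᵢ/nᵢ), where nᵢ is the stratum total.
Stratum 1 (2010–2014): n = 4111; a·d/n = 542·1896/4111 = 249.9713; b·c/n = 1463·210/4111 = 74.7336
Stratum 2 (2015–2019): n = 4746; a·d/n = 435·1513/4746 = 138.6757; b·c/n = 2716·82/4746 = 46.9263
OR_MH = (249.9713 + 138.6757) / (74.7336 + 46.9263) = 388.6470 / 121.6599 = 3.19454

3.19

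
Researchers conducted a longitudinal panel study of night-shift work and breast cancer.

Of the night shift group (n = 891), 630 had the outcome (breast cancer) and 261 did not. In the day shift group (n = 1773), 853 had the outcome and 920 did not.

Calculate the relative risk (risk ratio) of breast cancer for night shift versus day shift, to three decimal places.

1.470

From the description: a = 630, b = 261, c = 853, d = 920.
Risk in exposed = 630/891 = 0.70707; risk in unexposed = 853/1773 = 0.48111.
RR = 0.70707 / 0.48111 = 1.46968
The risk among the exposed is 1.47 times that among the unexposed.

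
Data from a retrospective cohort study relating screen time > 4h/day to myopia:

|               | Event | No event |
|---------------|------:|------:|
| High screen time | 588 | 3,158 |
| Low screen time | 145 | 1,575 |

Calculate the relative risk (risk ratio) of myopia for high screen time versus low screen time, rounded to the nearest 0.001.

Cells: a = 588, b = 3158, c = 145, d = 1575.
Risk in exposed = 588/3746 = 0.15697; risk in unexposed = 145/1720 = 0.08430.
RR = 0.15697 / 0.08430 = 1.86196
The risk among the exposed is 1.86 times that among the unexposed.

1.862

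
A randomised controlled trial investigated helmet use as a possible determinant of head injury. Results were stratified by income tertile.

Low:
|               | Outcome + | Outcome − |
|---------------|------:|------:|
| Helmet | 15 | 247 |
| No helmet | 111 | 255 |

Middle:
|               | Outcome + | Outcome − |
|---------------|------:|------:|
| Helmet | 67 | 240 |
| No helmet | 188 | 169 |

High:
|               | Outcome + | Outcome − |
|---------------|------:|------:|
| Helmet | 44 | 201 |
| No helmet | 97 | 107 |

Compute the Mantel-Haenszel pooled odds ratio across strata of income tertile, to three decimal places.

0.217

OR_MH = Σ(aᵢdᵢ/nᵢ) / Σ(bᵢcᵢ/nᵢ), where nᵢ is the stratum total.
Stratum 1 (Low): n = 628; a·d/n = 15·255/628 = 6.0908; b·c/n = 247·111/628 = 43.6576
Stratum 2 (Middle): n = 664; a·d/n = 67·169/664 = 17.0527; b·c/n = 240·188/664 = 67.9518
Stratum 3 (High): n = 449; a·d/n = 44·107/449 = 10.4855; b·c/n = 201·97/449 = 43.4232
OR_MH = (6.0908 + 17.0527 + 10.4855) / (43.6576 + 67.9518 + 43.4232) = 33.6290 / 155.0326 = 0.21692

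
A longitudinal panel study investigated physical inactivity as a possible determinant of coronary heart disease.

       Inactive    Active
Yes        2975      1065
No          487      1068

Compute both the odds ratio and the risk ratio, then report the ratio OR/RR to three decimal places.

Reading the table with exposure as columns: a = 2975 (Inactive, case), b = 487 (Inactive, non-case), c = 1065 (Active, case), d = 1068.
OR = (2975·1068)/(487·1065) = 3177300/518655 = 6.12604
Risk in exposed = 2975/3462 = 0.85933; risk in unexposed = 1065/2133 = 0.49930; RR = 1.72108
OR/RR = 6.12604 / 1.72108 = 3.55941
The outcome is not rare, so the OR lies further from 1 than the RR.

3.559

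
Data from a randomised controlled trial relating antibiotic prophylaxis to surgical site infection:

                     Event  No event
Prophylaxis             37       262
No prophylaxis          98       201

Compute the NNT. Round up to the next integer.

5

Risk in treated group = 37/299 = 0.12375; risk in control = 98/299 = 0.32776.
Absolute risk reduction = 0.32776 − 0.12375 = 0.20401
NNT = 1 / ARR = 1 / 0.20401 = 4.902 → round up → 5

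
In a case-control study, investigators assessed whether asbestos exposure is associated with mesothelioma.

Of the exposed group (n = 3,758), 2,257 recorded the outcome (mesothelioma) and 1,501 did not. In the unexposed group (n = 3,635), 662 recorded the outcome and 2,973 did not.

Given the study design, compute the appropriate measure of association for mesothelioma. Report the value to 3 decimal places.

6.753

From the description: a = 2257, b = 1501, c = 662, d = 2973.
This is a case-control study: participants were sampled on outcome status, so risks in the source population cannot be estimated directly — relative risk is not valid here. The odds ratio is the appropriate measure.
OR = (a·d)/(b·c) = (2257 × 2973) / (1501 × 662) = 6710061 / 993662 = 6.75286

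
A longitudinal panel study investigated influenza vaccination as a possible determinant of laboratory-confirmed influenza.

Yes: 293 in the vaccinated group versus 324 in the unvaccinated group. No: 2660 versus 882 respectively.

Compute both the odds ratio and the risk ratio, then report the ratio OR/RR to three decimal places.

From the description: a = 293, b = 2660, c = 324, d = 882.
OR = (293·882)/(2660·324) = 258426/861840 = 0.29985
Risk in exposed = 293/2953 = 0.09922; risk in unexposed = 324/1206 = 0.26866; RR = 0.36932
OR/RR = 0.29985 / 0.36932 = 0.81190
The outcome is not rare, so the OR lies further from 1 than the RR.

0.812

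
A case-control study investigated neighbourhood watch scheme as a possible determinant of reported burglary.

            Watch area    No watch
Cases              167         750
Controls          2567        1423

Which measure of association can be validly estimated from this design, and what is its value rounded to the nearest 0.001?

0.123

Reading the table with exposure as columns: a = 167 (Watch area, case), b = 2567 (Watch area, non-case), c = 750 (No watch, case), d = 1423.
This is a case-control study: participants were sampled on outcome status, so risks in the source population cannot be estimated directly — relative risk is not valid here. The odds ratio is the appropriate measure.
OR = (a·d)/(b·c) = (167 × 1423) / (2567 × 750) = 237641 / 1925250 = 0.12343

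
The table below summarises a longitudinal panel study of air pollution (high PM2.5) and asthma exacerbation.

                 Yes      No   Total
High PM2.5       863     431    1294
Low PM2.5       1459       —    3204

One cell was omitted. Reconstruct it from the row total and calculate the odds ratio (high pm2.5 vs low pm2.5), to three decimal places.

The missing cell is in the unexposed row: 3204 − 1459 = 1745.
So a = 863, b = 431, c = 1459, d = 1745.
OR = (a·d)/(b·c) = (863 × 1745) / (431 × 1459) = 1505935 / 628829 = 2.39482

2.395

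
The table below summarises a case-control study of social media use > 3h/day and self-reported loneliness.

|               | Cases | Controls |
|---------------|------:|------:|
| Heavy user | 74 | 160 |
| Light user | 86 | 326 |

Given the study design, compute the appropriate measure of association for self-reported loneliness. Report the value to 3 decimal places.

1.753

Cells: a = 74, b = 160, c = 86, d = 326.
This is a case-control study: participants were sampled on outcome status, so risks in the source population cannot be estimated directly — relative risk is not valid here. The odds ratio is the appropriate measure.
OR = (a·d)/(b·c) = (74 × 326) / (160 × 86) = 24124 / 13760 = 1.75320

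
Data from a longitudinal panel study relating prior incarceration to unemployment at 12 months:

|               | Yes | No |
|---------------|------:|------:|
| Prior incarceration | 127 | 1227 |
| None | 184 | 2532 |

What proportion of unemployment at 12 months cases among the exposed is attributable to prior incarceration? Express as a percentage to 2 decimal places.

Cells: a = 127, b = 1227, c = 184, d = 2532.
Risk in exposed = 127/1354 = 0.09380; risk in unexposed = 184/2716 = 0.06775.
RR = 0.09380/0.06775 = 1.38451
AR% = (RR − 1)/RR × 100 = (1.38451 − 1)/1.38451 × 100 = 27.7724%

27.77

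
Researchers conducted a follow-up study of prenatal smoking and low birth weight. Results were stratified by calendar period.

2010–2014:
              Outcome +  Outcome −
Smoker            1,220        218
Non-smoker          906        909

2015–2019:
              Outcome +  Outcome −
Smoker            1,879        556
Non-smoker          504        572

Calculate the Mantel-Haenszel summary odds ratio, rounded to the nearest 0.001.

4.604

OR_MH = Σ(aᵢdᵢ/nᵢ) / Σ(bᵢcᵢ/nᵢ), where nᵢ is the stratum total.
Stratum 1 (2010–2014): n = 3253; a·d/n = 1220·909/3253 = 340.9099; b·c/n = 218·906/3253 = 60.7156
Stratum 2 (2015–2019): n = 3511; a·d/n = 1879·572/3511 = 306.1202; b·c/n = 556·504/3511 = 79.8132
OR_MH = (340.9099 + 306.1202) / (60.7156 + 79.8132) = 647.0301 / 140.5288 = 4.60425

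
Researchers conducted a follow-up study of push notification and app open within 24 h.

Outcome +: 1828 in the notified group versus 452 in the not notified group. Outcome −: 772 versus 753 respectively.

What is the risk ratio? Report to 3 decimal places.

1.874

From the description: a = 1828, b = 772, c = 452, d = 753.
Risk in exposed = 1828/2600 = 0.70308; risk in unexposed = 452/1205 = 0.37510.
RR = 0.70308 / 0.37510 = 1.87435
The risk among the exposed is 1.87 times that among the unexposed.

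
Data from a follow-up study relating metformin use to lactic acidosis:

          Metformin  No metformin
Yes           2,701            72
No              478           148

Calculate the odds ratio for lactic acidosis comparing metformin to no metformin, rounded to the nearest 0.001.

11.615

Reading the table with exposure as columns: a = 2701 (Metformin, case), b = 478 (Metformin, non-case), c = 72 (No metformin, case), d = 148.
OR = (a·d)/(b·c) = (2701 × 148) / (478 × 72) = 399748 / 34416 = 11.61518
The odds of lactic acidosis are about 11.62 times as high in the metformin group.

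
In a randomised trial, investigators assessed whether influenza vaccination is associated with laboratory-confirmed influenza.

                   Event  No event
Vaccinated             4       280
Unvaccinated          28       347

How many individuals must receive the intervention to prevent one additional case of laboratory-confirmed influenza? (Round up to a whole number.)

Risk in treated group = 4/284 = 0.01408; risk in control = 28/375 = 0.07467.
Absolute risk reduction = 0.07467 − 0.01408 = 0.06058
NNT = 1 / ARR = 1 / 0.06058 = 16.507 → round up → 17

17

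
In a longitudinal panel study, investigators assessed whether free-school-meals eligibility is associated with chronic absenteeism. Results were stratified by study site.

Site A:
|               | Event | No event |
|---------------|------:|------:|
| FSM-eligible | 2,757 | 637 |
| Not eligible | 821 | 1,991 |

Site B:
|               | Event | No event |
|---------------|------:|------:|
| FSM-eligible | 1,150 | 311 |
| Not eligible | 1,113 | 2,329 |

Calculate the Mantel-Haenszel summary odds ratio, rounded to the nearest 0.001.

9.239

OR_MH = Σ(aᵢdᵢ/nᵢ) / Σ(bᵢcᵢ/nᵢ), where nᵢ is the stratum total.
Stratum 1 (Site A): n = 6206; a·d/n = 2757·1991/6206 = 884.4968; b·c/n = 637·821/6206 = 84.2696
Stratum 2 (Site B): n = 4903; a·d/n = 1150·2329/4903 = 546.2676; b·c/n = 311·1113/4903 = 70.5982
OR_MH = (884.4968 + 546.2676) / (84.2696 + 70.5982) = 1430.7644 / 154.8678 = 9.23862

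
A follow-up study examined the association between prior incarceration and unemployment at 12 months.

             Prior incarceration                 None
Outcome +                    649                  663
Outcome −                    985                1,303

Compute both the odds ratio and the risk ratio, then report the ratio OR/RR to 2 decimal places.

Reading the table with exposure as columns: a = 649 (Prior incarceration, case), b = 985 (Prior incarceration, non-case), c = 663 (None, case), d = 1303.
OR = (649·1303)/(985·663) = 845647/653055 = 1.29491
Risk in exposed = 649/1634 = 0.39718; risk in unexposed = 663/1966 = 0.33723; RR = 1.17778
OR/RR = 1.29491 / 1.17778 = 1.09945
The outcome is not rare, so the OR lies further from 1 than the RR.

1.10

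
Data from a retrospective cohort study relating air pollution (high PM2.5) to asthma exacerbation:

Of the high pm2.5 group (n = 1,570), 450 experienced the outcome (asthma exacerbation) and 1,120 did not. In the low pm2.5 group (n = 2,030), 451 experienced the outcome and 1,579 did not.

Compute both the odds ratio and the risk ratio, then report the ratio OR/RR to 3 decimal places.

From the description: a = 450, b = 1120, c = 451, d = 1579.
OR = (450·1579)/(1120·451) = 710550/505120 = 1.40670
Risk in exposed = 450/1570 = 0.28662; risk in unexposed = 451/2030 = 0.22217; RR = 1.29013
OR/RR = 1.40670 / 1.29013 = 1.09035
The outcome is not rare, so the OR lies further from 1 than the RR.

1.090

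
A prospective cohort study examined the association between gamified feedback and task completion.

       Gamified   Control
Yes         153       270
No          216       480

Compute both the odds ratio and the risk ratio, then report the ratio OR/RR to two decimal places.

Reading the table with exposure as columns: a = 153 (Gamified, case), b = 216 (Gamified, non-case), c = 270 (Control, case), d = 480.
OR = (153·480)/(216·270) = 73440/58320 = 1.25926
Risk in exposed = 153/369 = 0.41463; risk in unexposed = 270/750 = 0.36000; RR = 1.15176
OR/RR = 1.25926 / 1.15176 = 1.09333
The outcome is not rare, so the OR lies further from 1 than the RR.

1.09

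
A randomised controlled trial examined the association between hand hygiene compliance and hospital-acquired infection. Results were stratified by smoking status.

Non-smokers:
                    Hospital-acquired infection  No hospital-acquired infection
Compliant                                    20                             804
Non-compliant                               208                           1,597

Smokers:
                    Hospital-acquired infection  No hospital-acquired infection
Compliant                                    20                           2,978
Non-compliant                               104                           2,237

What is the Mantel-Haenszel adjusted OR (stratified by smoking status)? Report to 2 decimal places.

0.17

OR_MH = Σ(aᵢdᵢ/nᵢ) / Σ(bᵢcᵢ/nᵢ), where nᵢ is the stratum total.
Stratum 1 (Non-smokers): n = 2629; a·d/n = 20·1597/2629 = 12.1491; b·c/n = 804·208/2629 = 63.6105
Stratum 2 (Smokers): n = 5339; a·d/n = 20·2237/5339 = 8.3798; b·c/n = 2978·104/5339 = 58.0094
OR_MH = (12.1491 + 8.3798) / (63.6105 + 58.0094) = 20.5290 / 121.6199 = 0.16880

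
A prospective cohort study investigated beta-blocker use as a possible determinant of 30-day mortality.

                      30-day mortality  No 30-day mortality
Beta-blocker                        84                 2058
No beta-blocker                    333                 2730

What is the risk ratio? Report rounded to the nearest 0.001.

0.361

Cells: a = 84, b = 2058, c = 333, d = 2730.
Risk in exposed = 84/2142 = 0.03922; risk in unexposed = 333/3063 = 0.10872.
RR = 0.03922 / 0.10872 = 0.36071
The risk is 64% lower among the exposed than among the unexposed.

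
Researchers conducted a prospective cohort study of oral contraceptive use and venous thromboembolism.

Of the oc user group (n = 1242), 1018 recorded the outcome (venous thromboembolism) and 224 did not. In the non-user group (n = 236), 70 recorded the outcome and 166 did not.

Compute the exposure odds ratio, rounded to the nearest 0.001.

From the description: a = 1018, b = 224, c = 70, d = 166.
OR = (a·d)/(b·c) = (1018 × 166) / (224 × 70) = 168988 / 15680 = 10.77730
The odds of venous thromboembolism are about 10.78 times as high in the oc user group.

10.777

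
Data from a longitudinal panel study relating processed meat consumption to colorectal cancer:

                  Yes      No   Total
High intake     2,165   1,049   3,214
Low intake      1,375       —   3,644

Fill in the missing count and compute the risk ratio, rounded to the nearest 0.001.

1.785

The missing cell is in the unexposed row: 3644 − 1375 = 2269.
So a = 2165, b = 1049, c = 1375, d = 2269.
RR = [a/(a+b)] / [c/(c+d)] = (2165/3214) / (1375/3644) = 0.67362/0.37733 = 1.78520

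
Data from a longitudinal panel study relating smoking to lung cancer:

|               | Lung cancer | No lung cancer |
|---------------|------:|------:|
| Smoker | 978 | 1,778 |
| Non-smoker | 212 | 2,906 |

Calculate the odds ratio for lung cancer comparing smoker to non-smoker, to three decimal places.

Cells: a = 978, b = 1778, c = 212, d = 2906.
OR = (a·d)/(b·c) = (978 × 2906) / (1778 × 212) = 2842068 / 376936 = 7.53992
The odds of lung cancer are about 7.54 times as high in the smoker group.

7.540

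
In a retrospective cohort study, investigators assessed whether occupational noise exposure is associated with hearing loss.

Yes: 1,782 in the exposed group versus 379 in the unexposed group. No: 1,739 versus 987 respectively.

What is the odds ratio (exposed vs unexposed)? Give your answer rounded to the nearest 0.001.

From the description: a = 1782, b = 1739, c = 379, d = 987.
OR = (a·d)/(b·c) = (1782 × 987) / (1739 × 379) = 1758834 / 659081 = 2.66862
The odds of hearing loss are about 2.67 times as high in the exposed group.

2.669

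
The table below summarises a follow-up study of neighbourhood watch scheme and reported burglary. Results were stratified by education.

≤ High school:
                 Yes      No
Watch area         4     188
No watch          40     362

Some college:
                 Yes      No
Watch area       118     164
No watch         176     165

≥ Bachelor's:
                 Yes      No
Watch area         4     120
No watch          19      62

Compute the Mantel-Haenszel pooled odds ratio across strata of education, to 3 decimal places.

0.498

OR_MH = Σ(aᵢdᵢ/nᵢ) / Σ(bᵢcᵢ/nᵢ), where nᵢ is the stratum total.
Stratum 1 (≤ High school): n = 594; a·d/n = 4·362/594 = 2.4377; b·c/n = 188·40/594 = 12.6599
Stratum 2 (Some college): n = 623; a·d/n = 118·165/623 = 31.2520; b·c/n = 164·176/623 = 46.3307
Stratum 3 (≥ Bachelor's): n = 205; a·d/n = 4·62/205 = 1.2098; b·c/n = 120·19/205 = 11.1220
OR_MH = (2.4377 + 31.2520 + 1.2098) / (12.6599 + 46.3307 + 11.1220) = 34.8995 / 70.1125 = 0.49776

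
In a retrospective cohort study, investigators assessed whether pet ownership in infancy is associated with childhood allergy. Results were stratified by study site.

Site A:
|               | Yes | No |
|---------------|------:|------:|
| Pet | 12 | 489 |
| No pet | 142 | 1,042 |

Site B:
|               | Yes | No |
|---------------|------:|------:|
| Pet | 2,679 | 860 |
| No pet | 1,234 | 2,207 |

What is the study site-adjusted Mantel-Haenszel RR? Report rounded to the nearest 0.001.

1.990

RR_MH = Σ(aᵢ·n₀ᵢ/nᵢ) / Σ(cᵢ·n₁ᵢ/nᵢ), with n₁ᵢ = aᵢ+bᵢ (exposed), n₀ᵢ = cᵢ+dᵢ (unexposed), nᵢ = n₁ᵢ+n₀ᵢ.
Stratum 1 (Site A): n₁ = 501, n₀ = 1184, n = 1685; a·n₀/n = 12·1184/1685 = 8.4320; c·n₁/n = 142·501/1685 = 42.2208
Stratum 2 (Site B): n₁ = 3539, n₀ = 3441, n = 6980; a·n₀/n = 2679·3441/6980 = 1320.6933; c·n₁/n = 1234·3539/6980 = 625.6628
RR_MH = (8.4320 + 1320.6933) / (42.2208 + 625.6628) = 1329.1253 / 667.8835 = 1.99006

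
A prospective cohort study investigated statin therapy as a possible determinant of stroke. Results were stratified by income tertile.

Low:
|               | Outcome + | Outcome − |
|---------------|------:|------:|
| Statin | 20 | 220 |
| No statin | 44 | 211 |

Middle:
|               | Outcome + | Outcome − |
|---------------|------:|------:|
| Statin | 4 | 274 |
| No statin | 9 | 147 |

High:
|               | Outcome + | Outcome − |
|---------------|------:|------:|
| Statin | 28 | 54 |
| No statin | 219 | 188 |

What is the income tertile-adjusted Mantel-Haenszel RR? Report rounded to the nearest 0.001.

0.549

RR_MH = Σ(aᵢ·n₀ᵢ/nᵢ) / Σ(cᵢ·n₁ᵢ/nᵢ), with n₁ᵢ = aᵢ+bᵢ (exposed), n₀ᵢ = cᵢ+dᵢ (unexposed), nᵢ = n₁ᵢ+n₀ᵢ.
Stratum 1 (Low): n₁ = 240, n₀ = 255, n = 495; a·n₀/n = 20·255/495 = 10.3030; c·n₁/n = 44·240/495 = 21.3333
Stratum 2 (Middle): n₁ = 278, n₀ = 156, n = 434; a·n₀/n = 4·156/434 = 1.4378; c·n₁/n = 9·278/434 = 5.7650
Stratum 3 (High): n₁ = 82, n₀ = 407, n = 489; a·n₀/n = 28·407/489 = 23.3047; c·n₁/n = 219·82/489 = 36.7239
RR_MH = (10.3030 + 1.4378 + 23.3047) / (21.3333 + 5.7650 + 36.7239) = 35.0455 / 63.8222 = 0.54911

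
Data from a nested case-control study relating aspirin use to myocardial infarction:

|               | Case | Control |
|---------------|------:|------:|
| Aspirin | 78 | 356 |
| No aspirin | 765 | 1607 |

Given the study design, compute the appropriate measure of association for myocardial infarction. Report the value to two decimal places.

0.46

Cells: a = 78, b = 356, c = 765, d = 1607.
This is a nested case-control study: participants were sampled on outcome status, so risks in the source population cannot be estimated directly — relative risk is not valid here. The odds ratio is the appropriate measure.
OR = (a·d)/(b·c) = (78 × 1607) / (356 × 765) = 125346 / 272340 = 0.46026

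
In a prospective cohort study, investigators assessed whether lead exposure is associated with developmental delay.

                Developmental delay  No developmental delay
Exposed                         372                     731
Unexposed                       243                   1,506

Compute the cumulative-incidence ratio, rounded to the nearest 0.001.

Cells: a = 372, b = 731, c = 243, d = 1506.
Risk in exposed = 372/1103 = 0.33726; risk in unexposed = 243/1749 = 0.13894.
RR = 0.33726 / 0.13894 = 2.42745
The risk among the exposed is 2.43 times that among the unexposed.

2.427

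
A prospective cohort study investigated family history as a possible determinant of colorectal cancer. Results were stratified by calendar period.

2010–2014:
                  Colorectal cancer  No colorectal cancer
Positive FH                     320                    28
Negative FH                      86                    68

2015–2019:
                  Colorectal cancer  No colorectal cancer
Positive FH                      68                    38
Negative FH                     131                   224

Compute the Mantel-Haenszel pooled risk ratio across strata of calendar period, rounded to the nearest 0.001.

RR_MH = Σ(aᵢ·n₀ᵢ/nᵢ) / Σ(cᵢ·n₁ᵢ/nᵢ), with n₁ᵢ = aᵢ+bᵢ (exposed), n₀ᵢ = cᵢ+dᵢ (unexposed), nᵢ = n₁ᵢ+n₀ᵢ.
Stratum 1 (2010–2014): n₁ = 348, n₀ = 154, n = 502; a·n₀/n = 320·154/502 = 98.1673; c·n₁/n = 86·348/502 = 59.6175
Stratum 2 (2015–2019): n₁ = 106, n₀ = 355, n = 461; a·n₀/n = 68·355/461 = 52.3644; c·n₁/n = 131·106/461 = 30.1215
RR_MH = (98.1673 + 52.3644) / (59.6175 + 30.1215) = 150.5318 / 89.7390 = 1.67744

1.677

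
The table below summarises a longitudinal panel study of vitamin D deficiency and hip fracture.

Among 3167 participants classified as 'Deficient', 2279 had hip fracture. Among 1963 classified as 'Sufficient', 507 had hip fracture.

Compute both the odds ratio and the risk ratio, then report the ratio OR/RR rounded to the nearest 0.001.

2.645

From the description: a = 2279, b = 888, c = 507, d = 1456.
OR = (2279·1456)/(888·507) = 3318224/450216 = 7.37029
Risk in exposed = 2279/3167 = 0.71961; risk in unexposed = 507/1963 = 0.25828; RR = 2.78618
OR/RR = 7.37029 / 2.78618 = 2.64531
The outcome is not rare, so the OR lies further from 1 than the RR.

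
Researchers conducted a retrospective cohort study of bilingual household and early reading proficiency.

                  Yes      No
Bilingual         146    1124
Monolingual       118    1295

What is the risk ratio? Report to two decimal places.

Cells: a = 146, b = 1124, c = 118, d = 1295.
Risk in exposed = 146/1270 = 0.11496; risk in unexposed = 118/1413 = 0.08351.
RR = 0.11496 / 0.08351 = 1.37660
The risk among the exposed is 1.38 times that among the unexposed.

1.38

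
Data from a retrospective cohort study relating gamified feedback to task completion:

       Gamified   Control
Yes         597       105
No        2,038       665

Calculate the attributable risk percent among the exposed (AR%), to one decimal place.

39.8

Reading the table with exposure as columns: a = 597 (Gamified, case), b = 2038 (Gamified, non-case), c = 105 (Control, case), d = 665.
Risk in exposed = 597/2635 = 0.22657; risk in unexposed = 105/770 = 0.13636.
RR = 0.22657/0.13636 = 1.66148
AR% = (RR − 1)/RR × 100 = (1.66148 − 1)/1.66148 × 100 = 39.8127%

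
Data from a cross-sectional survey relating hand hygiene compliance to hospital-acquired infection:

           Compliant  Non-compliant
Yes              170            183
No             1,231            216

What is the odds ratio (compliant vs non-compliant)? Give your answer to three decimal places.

0.163

Reading the table with exposure as columns: a = 170 (Compliant, case), b = 1231 (Compliant, non-case), c = 183 (Non-compliant, case), d = 216.
OR = (a·d)/(b·c) = (170 × 216) / (1231 × 183) = 36720 / 225273 = 0.16300
Exposure is associated with lower odds of hospital-acquired infection (OR = 0.16 < 1).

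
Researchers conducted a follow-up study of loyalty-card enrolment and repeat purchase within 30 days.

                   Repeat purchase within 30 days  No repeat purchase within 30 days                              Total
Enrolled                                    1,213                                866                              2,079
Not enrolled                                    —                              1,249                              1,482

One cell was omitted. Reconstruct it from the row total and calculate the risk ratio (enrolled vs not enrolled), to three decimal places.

The missing cell is in the unexposed row: 1482 − 1249 = 233.
So a = 1213, b = 866, c = 233, d = 1249.
RR = [a/(a+b)] / [c/(c+d)] = (1213/2079) / (233/1482) = 0.58345/0.15722 = 3.71107

3.711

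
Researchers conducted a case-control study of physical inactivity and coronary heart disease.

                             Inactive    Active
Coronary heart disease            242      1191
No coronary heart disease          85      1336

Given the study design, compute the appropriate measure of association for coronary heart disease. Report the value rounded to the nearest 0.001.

Reading the table with exposure as columns: a = 242 (Inactive, case), b = 85 (Inactive, non-case), c = 1191 (Active, case), d = 1336.
This is a case-control study: participants were sampled on outcome status, so risks in the source population cannot be estimated directly — relative risk is not valid here. The odds ratio is the appropriate measure.
OR = (a·d)/(b·c) = (242 × 1336) / (85 × 1191) = 323312 / 101235 = 3.19368

3.194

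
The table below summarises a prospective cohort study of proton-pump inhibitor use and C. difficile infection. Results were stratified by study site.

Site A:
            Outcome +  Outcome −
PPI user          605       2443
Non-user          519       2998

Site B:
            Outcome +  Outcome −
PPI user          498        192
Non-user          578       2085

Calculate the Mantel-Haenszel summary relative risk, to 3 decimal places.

1.999

RR_MH = Σ(aᵢ·n₀ᵢ/nᵢ) / Σ(cᵢ·n₁ᵢ/nᵢ), with n₁ᵢ = aᵢ+bᵢ (exposed), n₀ᵢ = cᵢ+dᵢ (unexposed), nᵢ = n₁ᵢ+n₀ᵢ.
Stratum 1 (Site A): n₁ = 3048, n₀ = 3517, n = 6565; a·n₀/n = 605·3517/6565 = 324.1104; c·n₁/n = 519·3048/6565 = 240.9615
Stratum 2 (Site B): n₁ = 690, n₀ = 2663, n = 3353; a·n₀/n = 498·2663/3353 = 395.5186; c·n₁/n = 578·690/3353 = 118.9442
RR_MH = (324.1104 + 395.5186) / (240.9615 + 118.9442) = 719.6291 / 359.9057 = 1.99949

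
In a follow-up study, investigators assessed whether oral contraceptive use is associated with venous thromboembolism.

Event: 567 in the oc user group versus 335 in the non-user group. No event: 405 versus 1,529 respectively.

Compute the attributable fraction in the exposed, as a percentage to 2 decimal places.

69.19

From the description: a = 567, b = 405, c = 335, d = 1529.
Risk in exposed = 567/972 = 0.58333; risk in unexposed = 335/1864 = 0.17972.
RR = 0.58333/0.17972 = 3.24577
AR% = (RR − 1)/RR × 100 = (3.24577 − 1)/3.24577 × 100 = 69.1907%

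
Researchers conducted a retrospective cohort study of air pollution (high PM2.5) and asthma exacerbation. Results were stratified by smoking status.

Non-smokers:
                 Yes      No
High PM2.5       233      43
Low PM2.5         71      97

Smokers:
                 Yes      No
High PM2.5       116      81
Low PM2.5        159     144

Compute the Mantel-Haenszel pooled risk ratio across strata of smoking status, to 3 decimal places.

RR_MH = Σ(aᵢ·n₀ᵢ/nᵢ) / Σ(cᵢ·n₁ᵢ/nᵢ), with n₁ᵢ = aᵢ+bᵢ (exposed), n₀ᵢ = cᵢ+dᵢ (unexposed), nᵢ = n₁ᵢ+n₀ᵢ.
Stratum 1 (Non-smokers): n₁ = 276, n₀ = 168, n = 444; a·n₀/n = 233·168/444 = 88.1622; c·n₁/n = 71·276/444 = 44.1351
Stratum 2 (Smokers): n₁ = 197, n₀ = 303, n = 500; a·n₀/n = 116·303/500 = 70.2960; c·n₁/n = 159·197/500 = 62.6460
RR_MH = (88.1622 + 70.2960) / (44.1351 + 62.6460) = 158.4582 / 106.7811 = 1.48395

1.484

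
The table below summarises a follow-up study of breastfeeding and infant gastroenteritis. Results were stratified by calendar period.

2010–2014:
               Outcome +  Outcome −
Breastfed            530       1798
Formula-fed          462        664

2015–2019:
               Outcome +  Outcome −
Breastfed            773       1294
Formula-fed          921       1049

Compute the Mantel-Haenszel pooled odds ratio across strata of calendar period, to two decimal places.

OR_MH = Σ(aᵢdᵢ/nᵢ) / Σ(bᵢcᵢ/nᵢ), where nᵢ is the stratum total.
Stratum 1 (2010–2014): n = 3454; a·d/n = 530·664/3454 = 101.8877; b·c/n = 1798·462/3454 = 240.4968
Stratum 2 (2015–2019): n = 4037; a·d/n = 773·1049/4037 = 200.8613; b·c/n = 1294·921/4037 = 295.2128
OR_MH = (101.8877 + 200.8613) / (240.4968 + 295.2128) = 302.7489 / 535.7096 = 0.56514

0.57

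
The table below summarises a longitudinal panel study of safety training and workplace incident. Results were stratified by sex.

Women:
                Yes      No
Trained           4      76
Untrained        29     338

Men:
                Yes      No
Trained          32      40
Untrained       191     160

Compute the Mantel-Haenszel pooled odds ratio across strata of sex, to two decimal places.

0.66

OR_MH = Σ(aᵢdᵢ/nᵢ) / Σ(bᵢcᵢ/nᵢ), where nᵢ is the stratum total.
Stratum 1 (Women): n = 447; a·d/n = 4·338/447 = 3.0246; b·c/n = 76·29/447 = 4.9306
Stratum 2 (Men): n = 423; a·d/n = 32·160/423 = 12.1040; b·c/n = 40·191/423 = 18.0615
OR_MH = (3.0246 + 12.1040) / (4.9306 + 18.0615) = 15.1286 / 22.9921 = 0.65799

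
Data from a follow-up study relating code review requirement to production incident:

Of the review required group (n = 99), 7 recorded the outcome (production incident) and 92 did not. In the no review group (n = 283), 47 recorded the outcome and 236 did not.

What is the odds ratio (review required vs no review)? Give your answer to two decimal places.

From the description: a = 7, b = 92, c = 47, d = 236.
OR = (a·d)/(b·c) = (7 × 236) / (92 × 47) = 1652 / 4324 = 0.38205
Exposure is associated with lower odds of production incident (OR = 0.38 < 1).

0.38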